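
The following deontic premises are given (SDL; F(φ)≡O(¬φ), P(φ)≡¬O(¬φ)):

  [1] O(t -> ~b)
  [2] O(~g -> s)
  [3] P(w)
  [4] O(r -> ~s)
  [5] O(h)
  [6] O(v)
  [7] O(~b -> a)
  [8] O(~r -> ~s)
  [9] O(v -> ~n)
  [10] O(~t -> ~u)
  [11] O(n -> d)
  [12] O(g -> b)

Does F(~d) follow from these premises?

No

Premise 11 is O(n -> d), but O(n) is not derivable from the premises, so it does not yield O(d).
No other premise forces O(d). An ideal world satisfying every premise can still have ~d true, so F(~d) is not derivable.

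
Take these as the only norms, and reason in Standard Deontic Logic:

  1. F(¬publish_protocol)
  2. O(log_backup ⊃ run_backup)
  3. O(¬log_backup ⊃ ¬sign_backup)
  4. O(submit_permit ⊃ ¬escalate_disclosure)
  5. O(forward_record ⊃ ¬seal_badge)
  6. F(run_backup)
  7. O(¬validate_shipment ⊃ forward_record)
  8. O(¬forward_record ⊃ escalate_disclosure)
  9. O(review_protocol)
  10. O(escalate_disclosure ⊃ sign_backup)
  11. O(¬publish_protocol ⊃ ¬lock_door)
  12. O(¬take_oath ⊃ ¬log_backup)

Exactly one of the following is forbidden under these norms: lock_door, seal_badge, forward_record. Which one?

seal_badge

F(run_backup) at premise 6 means O(¬run_backup).
Premise 2, O(log_backup ⊃ run_backup), contraposes to O(¬run_backup ⊃ ¬log_backup); with O(¬run_backup) we get O(¬log_backup).
Premise 3 is O(¬log_backup ⊃ ¬sign_backup); since O(¬log_backup), deontic closure gives O(¬sign_backup).
Premise 10, O(escalate_disclosure ⊃ sign_backup), contraposes to O(¬sign_backup ⊃ ¬escalate_disclosure); with O(¬sign_backup) we get O(¬escalate_disclosure).
Premise 8 is O(¬forward_record ⊃ escalate_disclosure); contrapositively O(¬escalate_disclosure ⊃ forward_record). Since O(¬escalate_disclosure) holds, K gives O(forward_record).
Premise 5 is O(forward_record ⊃ ¬seal_badge); since O(forward_record), deontic closure gives O(¬seal_badge).
So O(¬seal_badge) holds, i.e. seal_badge is forbidden. None of the other listed options is forbidden under the premises.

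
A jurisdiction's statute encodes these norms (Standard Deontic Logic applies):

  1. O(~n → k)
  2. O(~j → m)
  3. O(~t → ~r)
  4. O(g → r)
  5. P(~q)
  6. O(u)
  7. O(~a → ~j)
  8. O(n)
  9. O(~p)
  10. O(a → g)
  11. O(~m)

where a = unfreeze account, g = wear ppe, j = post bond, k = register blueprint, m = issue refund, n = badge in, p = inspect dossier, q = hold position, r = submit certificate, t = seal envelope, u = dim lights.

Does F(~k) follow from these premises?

No

Premise 1 is O(~n → k), but O(~n) is not derivable from the premises, so it does not yield O(k).
No other premise forces O(k). An ideal world satisfying every premise can still have ~k true, so F(~k) is not derivable.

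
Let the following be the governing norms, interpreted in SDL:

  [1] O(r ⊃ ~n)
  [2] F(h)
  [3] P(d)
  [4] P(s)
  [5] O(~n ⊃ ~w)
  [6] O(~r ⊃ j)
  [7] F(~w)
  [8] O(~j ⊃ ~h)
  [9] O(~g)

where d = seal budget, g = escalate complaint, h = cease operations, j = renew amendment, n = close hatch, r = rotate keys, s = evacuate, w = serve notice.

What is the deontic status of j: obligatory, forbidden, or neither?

Obligatory

F(~w) at premise 7 means O(w).
Premise 5 is O(~n ⊃ ~w); contrapositively O(w ⊃ n). Since O(w) holds, K gives O(n).
Premise 1, O(r ⊃ ~n), contraposes to O(n ⊃ ~r); with O(n) we get O(~r).
Applying K to premise 6 (O(~r ⊃ j)) and O(~r) yields O(j).
Premises 2, 3, 4, 8, 9 do not contribute to this derivation.
Hence j is obligatory.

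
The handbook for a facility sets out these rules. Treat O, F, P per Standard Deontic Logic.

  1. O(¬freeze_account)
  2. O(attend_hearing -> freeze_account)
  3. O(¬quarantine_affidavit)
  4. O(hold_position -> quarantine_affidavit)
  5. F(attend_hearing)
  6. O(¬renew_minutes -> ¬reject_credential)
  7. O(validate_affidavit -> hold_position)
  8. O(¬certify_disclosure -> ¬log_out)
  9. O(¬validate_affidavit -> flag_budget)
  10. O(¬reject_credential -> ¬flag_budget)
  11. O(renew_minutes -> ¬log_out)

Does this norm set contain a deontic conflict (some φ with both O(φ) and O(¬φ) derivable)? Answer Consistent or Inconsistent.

Consistent

Premise 2 is O(attend_hearing -> freeze_account), but O(attend_hearing) is not derivable from the premises, so it does not yield O(freeze_account).
So O(freeze_account) is not derivable, and the apparent clash with O(¬freeze_account) does not arise.
A world satisfying every obligation exists (e.g. attend_hearing=false, certify_disclosure=false, flag_budget=true, freeze_account=false, hold_position=false, log_out=false, quarantine_affidavit=false, reject_credential=true, renew_minutes=true, validate_affidavit=false); no atom is both obligatory and forbidden, so the set is consistent.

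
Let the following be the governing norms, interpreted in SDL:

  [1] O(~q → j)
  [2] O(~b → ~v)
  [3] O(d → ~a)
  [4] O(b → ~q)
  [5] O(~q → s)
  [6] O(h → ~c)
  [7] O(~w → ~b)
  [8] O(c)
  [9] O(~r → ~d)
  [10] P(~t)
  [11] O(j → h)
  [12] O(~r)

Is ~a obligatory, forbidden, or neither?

Premise 3 is O(d → ~a), but O(d) is not derivable from the premises, so it does not yield O(~a).
No premise or chain of K-axiom applications forces O(~a), and none forces O(a). So ~a is neither obligatory nor forbidden under these norms.

Neither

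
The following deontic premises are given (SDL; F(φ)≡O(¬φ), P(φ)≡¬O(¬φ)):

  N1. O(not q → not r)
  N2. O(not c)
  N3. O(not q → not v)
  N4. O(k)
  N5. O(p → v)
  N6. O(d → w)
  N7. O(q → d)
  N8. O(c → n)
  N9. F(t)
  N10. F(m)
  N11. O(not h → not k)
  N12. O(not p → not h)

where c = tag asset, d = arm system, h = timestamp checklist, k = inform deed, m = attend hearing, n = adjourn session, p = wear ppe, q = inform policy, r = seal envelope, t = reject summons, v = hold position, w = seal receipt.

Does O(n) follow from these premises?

No

Premise 8 is O(c → n), but O(c) is not derivable from the premises, so it does not yield O(n).
No other premise forces O(n). An ideal world satisfying every premise can still have n false, so O(n) is not derivable.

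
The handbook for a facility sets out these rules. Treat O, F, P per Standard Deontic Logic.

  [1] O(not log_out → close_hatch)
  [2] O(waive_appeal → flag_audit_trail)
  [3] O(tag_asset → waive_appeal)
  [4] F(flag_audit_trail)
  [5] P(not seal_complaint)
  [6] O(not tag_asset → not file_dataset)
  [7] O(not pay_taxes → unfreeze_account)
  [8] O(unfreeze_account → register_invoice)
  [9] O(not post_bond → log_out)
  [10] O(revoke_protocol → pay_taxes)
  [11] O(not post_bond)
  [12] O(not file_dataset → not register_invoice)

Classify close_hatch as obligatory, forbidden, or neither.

Premise 1 is O(not log_out → close_hatch), but O(not log_out) is not derivable from the premises, so it does not yield O(close_hatch).
No premise or chain of K-axiom applications forces O(close_hatch), and none forces O(not close_hatch). So close_hatch is neither obligatory nor forbidden under these norms.

Neither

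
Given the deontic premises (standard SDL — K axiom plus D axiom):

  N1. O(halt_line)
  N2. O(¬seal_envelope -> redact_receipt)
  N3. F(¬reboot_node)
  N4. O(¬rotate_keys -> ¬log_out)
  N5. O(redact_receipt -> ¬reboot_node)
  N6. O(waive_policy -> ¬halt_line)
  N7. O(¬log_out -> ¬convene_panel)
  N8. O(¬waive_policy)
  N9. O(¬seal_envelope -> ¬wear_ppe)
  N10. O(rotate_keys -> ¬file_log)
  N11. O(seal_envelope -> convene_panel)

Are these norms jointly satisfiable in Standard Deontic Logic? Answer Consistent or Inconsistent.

Premise 6 is O(waive_policy -> ¬halt_line), but O(waive_policy) is not derivable from the premises, so it does not yield O(¬halt_line).
So O(¬halt_line) is not derivable, and the apparent clash with O(halt_line) does not arise.
A world satisfying every obligation exists (e.g. convene_panel=true, file_log=false, halt_line=true, log_out=true, reboot_node=true, redact_receipt=false, rotate_keys=true, seal_envelope=true, waive_policy=false, wear_ppe=false); no atom is both obligatory and forbidden, so the set is consistent.

Consistent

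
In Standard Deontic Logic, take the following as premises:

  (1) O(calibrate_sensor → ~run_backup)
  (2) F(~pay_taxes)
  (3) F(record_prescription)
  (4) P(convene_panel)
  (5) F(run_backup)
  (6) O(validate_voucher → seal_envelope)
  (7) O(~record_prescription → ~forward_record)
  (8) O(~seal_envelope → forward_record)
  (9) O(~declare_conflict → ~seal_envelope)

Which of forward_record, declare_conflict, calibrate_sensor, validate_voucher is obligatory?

declare_conflict

Premise 3 is F(record_prescription), i.e. O(~record_prescription).
Applying K to premise 7 (O(~record_prescription → ~forward_record)) and O(~record_prescription) yields O(~forward_record).
Premise 8, O(~seal_envelope → forward_record), contraposes to O(~forward_record → seal_envelope); with O(~forward_record) we get O(seal_envelope).
Premise 9, O(~declare_conflict → ~seal_envelope), contraposes to O(seal_envelope → declare_conflict); with O(seal_envelope) we get O(declare_conflict).
So O(declare_conflict) holds — declare_conflict is obligatory. None of the other listed options is made obligatory by any chain of premises.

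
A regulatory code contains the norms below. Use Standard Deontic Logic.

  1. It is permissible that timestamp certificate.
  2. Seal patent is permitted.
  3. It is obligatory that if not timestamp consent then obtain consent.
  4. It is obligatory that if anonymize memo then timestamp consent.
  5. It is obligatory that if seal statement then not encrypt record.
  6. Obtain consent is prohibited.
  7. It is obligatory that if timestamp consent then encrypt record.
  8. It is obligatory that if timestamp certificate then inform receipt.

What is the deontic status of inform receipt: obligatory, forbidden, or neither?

Neither

Premise 8 is O(timestamp_certificate → inform_receipt), but O(timestamp_certificate) is not derivable from the premises (the permission P(timestamp_certificate) asserts only ¬O(¬timestamp_certificate), not O(timestamp_certificate)), so it does not yield O(inform_receipt).
No premise or chain of K-axiom applications forces O(inform_receipt), and none forces O(¬inform_receipt). So inform_receipt is neither obligatory nor forbidden under these norms.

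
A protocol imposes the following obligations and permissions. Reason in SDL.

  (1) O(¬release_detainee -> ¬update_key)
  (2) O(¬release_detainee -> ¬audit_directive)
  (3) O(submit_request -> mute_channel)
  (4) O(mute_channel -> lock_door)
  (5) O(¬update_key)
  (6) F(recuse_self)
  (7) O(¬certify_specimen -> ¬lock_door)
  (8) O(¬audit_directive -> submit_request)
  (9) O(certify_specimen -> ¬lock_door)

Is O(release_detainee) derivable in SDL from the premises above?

Premises 7 and 9 are O(¬certify_specimen -> ¬lock_door) and O(certify_specimen -> ¬lock_door); every ideal world satisfies ¬certify_specimen or certify_specimen, so in either case ¬lock_door holds — hence O(¬lock_door).
Premise 4 is O(mute_channel -> lock_door); contrapositively O(¬lock_door -> ¬mute_channel). Since O(¬lock_door) holds, K gives O(¬mute_channel).
The contrapositive of premise 3 (O(submit_request -> mute_channel)) is O(¬mute_channel -> ¬submit_request), and O(¬mute_channel) is already established, so O(¬submit_request).
Premise 8 is O(¬audit_directive -> submit_request); contrapositively O(¬submit_request -> audit_directive). Since O(¬submit_request) holds, K gives O(audit_directive).
Premise 2, O(¬release_detainee -> ¬audit_directive), contraposes to O(audit_directive -> release_detainee); with O(audit_directive) we get O(release_detainee).
Premises 1, 5, 6 do not contribute to this derivation.
So O(release_detainee) follows.

Yes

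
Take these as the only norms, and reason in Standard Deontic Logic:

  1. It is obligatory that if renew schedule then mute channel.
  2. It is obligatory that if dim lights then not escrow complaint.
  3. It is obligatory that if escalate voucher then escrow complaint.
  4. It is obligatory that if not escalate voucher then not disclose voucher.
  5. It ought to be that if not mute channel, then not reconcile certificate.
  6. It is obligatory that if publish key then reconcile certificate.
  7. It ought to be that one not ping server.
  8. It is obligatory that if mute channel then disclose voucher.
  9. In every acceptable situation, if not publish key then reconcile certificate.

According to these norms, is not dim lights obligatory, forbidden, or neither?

By case analysis on publish_key: premise 6 gives O(publish_key → reconcile_certificate) and premise 9 gives O(¬publish_key → reconcile_certificate), so O(reconcile_certificate) either way.
Premise 5 is O(¬mute_channel → ¬reconcile_certificate); contrapositively O(reconcile_certificate → mute_channel). Since O(reconcile_certificate) holds, K gives O(mute_channel).
With premise 8, O(mute_channel → disclose_voucher), the K-axiom yields O(disclose_voucher).
The contrapositive of premise 4 (O(¬escalate_voucher → ¬disclose_voucher)) is O(disclose_voucher → escalate_voucher), and O(disclose_voucher) is already established, so O(escalate_voucher).
Applying K to premise 3 (O(escalate_voucher → escrow_complaint)) and O(escalate_voucher) yields O(escrow_complaint).
Premise 2, O(dim_lights → ¬escrow_complaint), contraposes to O(escrow_complaint → ¬dim_lights); with O(escrow_complaint) we get O(¬dim_lights).
Premises 1, 7 do not contribute to this derivation.
Hence ¬dim_lights is obligatory.

Obligatory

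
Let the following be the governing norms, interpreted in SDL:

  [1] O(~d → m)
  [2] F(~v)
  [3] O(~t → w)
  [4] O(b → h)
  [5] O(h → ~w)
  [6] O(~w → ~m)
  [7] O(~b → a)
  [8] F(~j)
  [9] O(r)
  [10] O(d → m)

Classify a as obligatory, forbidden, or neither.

By case analysis on ~d: premise 1 gives O(~d → m) and premise 10 gives O(d → m), so O(m) either way.
Premise 6 is O(~w → ~m); contrapositively O(m → w). Since O(m) holds, K gives O(w).
Premise 5 is O(h → ~w); contrapositively O(w → ~h). Since O(w) holds, K gives O(~h).
The contrapositive of premise 4 (O(b → h)) is O(~h → ~b), and O(~h) is already established, so O(~b).
With premise 7, O(~b → a), the K-axiom yields O(a).
Premises 2, 3, 8, 9 do not contribute to this derivation.
Hence a is obligatory.

Obligatory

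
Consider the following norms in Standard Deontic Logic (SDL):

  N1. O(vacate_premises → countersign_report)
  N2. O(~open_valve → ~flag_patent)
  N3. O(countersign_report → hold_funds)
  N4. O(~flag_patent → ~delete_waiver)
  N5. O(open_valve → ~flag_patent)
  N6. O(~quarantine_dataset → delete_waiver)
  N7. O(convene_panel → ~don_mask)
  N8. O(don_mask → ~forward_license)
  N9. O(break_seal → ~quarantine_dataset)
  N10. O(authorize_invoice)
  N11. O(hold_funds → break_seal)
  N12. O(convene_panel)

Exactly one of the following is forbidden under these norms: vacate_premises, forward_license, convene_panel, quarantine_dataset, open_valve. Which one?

vacate_premises

By case analysis on ~open_valve: premise 2 gives O(~open_valve → ~flag_patent) and premise 5 gives O(open_valve → ~flag_patent), so O(~flag_patent) either way.
Applying K to premise 4 (O(~flag_patent → ~delete_waiver)) and O(~flag_patent) yields O(~delete_waiver).
Premise 6 is O(~quarantine_dataset → delete_waiver); contrapositively O(~delete_waiver → quarantine_dataset). Since O(~delete_waiver) holds, K gives O(quarantine_dataset).
The contrapositive of premise 9 (O(break_seal → ~quarantine_dataset)) is O(quarantine_dataset → ~break_seal), and O(quarantine_dataset) is already established, so O(~break_seal).
The contrapositive of premise 11 (O(hold_funds → break_seal)) is O(~break_seal → ~hold_funds), and O(~break_seal) is already established, so O(~hold_funds).
Premise 3, O(countersign_report → hold_funds), contraposes to O(~hold_funds → ~countersign_report); with O(~hold_funds) we get O(~countersign_report).
Premise 1, O(vacate_premises → countersign_report), contraposes to O(~countersign_report → ~vacate_premises); with O(~countersign_report) we get O(~vacate_premises).
So O(~vacate_premises) holds, i.e. vacate_premises is forbidden. None of the other listed options is forbidden under the premises.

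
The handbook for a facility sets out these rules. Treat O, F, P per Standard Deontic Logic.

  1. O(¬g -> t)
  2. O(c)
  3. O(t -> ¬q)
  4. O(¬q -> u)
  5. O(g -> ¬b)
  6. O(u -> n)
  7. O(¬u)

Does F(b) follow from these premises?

From premise 7 we have O(¬u).
Premise 4, O(¬q -> u), contraposes to O(¬u -> q); with O(¬u) we get O(q).
The contrapositive of premise 3 (O(t -> ¬q)) is O(q -> ¬t), and O(q) is already established, so O(¬t).
Premise 1, O(¬g -> t), contraposes to O(¬t -> g); with O(¬t) we get O(g).
From O(g) and premise 5, O(g -> ¬b), we obtain O(¬b).
Premises 2, 6 do not contribute to this derivation.
So O(¬b) holds, i.e. F(b). The claim follows.

Yes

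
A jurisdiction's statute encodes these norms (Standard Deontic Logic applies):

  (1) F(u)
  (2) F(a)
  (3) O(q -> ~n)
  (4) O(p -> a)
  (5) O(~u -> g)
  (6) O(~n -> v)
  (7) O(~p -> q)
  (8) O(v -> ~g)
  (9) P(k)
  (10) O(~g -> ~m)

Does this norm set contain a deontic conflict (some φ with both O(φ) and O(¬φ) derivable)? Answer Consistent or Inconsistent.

Inconsistent

F(u) at premise 1 means O(~u).
Applying K to premise 5 (O(~u -> g)) and O(~u) yields O(g).
Premise 8, O(v -> ~g), contraposes to O(g -> ~v); with O(g) we get O(~v).
The contrapositive of premise 6 (O(~n -> v)) is O(~v -> n), and O(~v) is already established, so O(n).
Premise 3, O(q -> ~n), contraposes to O(n -> ~q); with O(n) we get O(~q).
The contrapositive of premise 7 (O(~p -> q)) is O(~q -> p), and O(~q) is already established, so O(p).
Applying K to premise 4 (O(p -> a)) and O(p) yields O(a).
However, F(a) at premise 2 amounts to O(~a).
We now have both O(a) and O(~a) — a is simultaneously obligatory and forbidden, violating the D-axiom.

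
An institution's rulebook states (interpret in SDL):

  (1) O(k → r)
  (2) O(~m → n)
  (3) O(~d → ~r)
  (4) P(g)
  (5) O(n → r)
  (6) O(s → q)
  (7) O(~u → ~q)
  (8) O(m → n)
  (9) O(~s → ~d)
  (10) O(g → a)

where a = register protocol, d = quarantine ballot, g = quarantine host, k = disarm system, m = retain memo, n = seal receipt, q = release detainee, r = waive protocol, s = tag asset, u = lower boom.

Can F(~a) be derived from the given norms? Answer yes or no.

Premise 10 is O(g → a), but O(g) is not derivable from the premises (the permission P(g) asserts only ~O(~g), not O(g)), so it does not yield O(a).
No other premise forces O(a). An ideal world satisfying every premise can still have ~a true, so F(~a) is not derivable.

No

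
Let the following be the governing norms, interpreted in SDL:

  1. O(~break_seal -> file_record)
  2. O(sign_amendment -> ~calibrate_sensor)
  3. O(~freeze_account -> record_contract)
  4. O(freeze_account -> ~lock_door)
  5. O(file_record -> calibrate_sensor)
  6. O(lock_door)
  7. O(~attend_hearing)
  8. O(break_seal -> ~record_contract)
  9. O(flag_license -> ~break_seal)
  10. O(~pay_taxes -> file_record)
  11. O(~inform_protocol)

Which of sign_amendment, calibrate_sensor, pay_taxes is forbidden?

From premise 6 we have O(lock_door).
The contrapositive of premise 4 (O(freeze_account -> ~lock_door)) is O(lock_door -> ~freeze_account), and O(lock_door) is already established, so O(~freeze_account).
From O(~freeze_account) and premise 3, O(~freeze_account -> record_contract), we obtain O(record_contract).
The contrapositive of premise 8 (O(break_seal -> ~record_contract)) is O(record_contract -> ~break_seal), and O(record_contract) is already established, so O(~break_seal).
Premise 1 is O(~break_seal -> file_record); since O(~break_seal), deontic closure gives O(file_record).
With premise 5, O(file_record -> calibrate_sensor), the K-axiom yields O(calibrate_sensor).
Premise 2, O(sign_amendment -> ~calibrate_sensor), contraposes to O(calibrate_sensor -> ~sign_amendment); with O(calibrate_sensor) we get O(~sign_amendment).
So O(~sign_amendment) holds, i.e. sign_amendment is forbidden. None of the other listed options is forbidden under the premises.

sign_amendment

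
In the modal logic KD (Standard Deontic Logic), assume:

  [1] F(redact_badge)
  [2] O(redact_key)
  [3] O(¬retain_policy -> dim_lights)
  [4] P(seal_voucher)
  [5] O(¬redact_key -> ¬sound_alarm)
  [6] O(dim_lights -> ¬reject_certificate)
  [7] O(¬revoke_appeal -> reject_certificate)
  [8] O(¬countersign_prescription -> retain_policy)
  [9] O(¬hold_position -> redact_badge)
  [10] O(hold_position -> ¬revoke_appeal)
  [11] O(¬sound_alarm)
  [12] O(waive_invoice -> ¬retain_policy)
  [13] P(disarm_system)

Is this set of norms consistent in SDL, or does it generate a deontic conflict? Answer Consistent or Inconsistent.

Consistent

Premise 5 is O(¬redact_key -> ¬sound_alarm); even if O(¬sound_alarm) held, inferring O(¬redact_key) would be affirming the consequent — invalid.
So O(¬redact_key) is not derivable, and the apparent clash with O(redact_key) does not arise.
A world satisfying every obligation exists (e.g. countersign_prescription=false, dim_lights=false, disarm_system=false, hold_position=true, redact_badge=false, redact_key=true, reject_certificate=true, retain_policy=true, revoke_appeal=false, seal_voucher=false, sound_alarm=false, waive_invoice=false); no atom is both obligatory and forbidden, so the set is consistent.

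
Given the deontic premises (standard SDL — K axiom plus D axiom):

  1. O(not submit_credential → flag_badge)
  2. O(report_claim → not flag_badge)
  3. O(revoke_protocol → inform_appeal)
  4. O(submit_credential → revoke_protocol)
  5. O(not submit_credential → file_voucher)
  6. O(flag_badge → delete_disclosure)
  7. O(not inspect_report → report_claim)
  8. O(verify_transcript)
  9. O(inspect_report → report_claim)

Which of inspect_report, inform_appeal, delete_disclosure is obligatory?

By case analysis on inspect_report: premise 9 gives O(inspect_report → report_claim) and premise 7 gives O(not inspect_report → report_claim), so O(report_claim) either way.
Applying K to premise 2 (O(report_claim → not flag_badge)) and O(report_claim) yields O(not flag_badge).
The contrapositive of premise 1 (O(not submit_credential → flag_badge)) is O(not flag_badge → submit_credential), and O(not flag_badge) is already established, so O(submit_credential).
From O(submit_credential) and premise 4, O(submit_credential → revoke_protocol), we obtain O(revoke_protocol).
From O(revoke_protocol) and premise 3, O(revoke_protocol → inform_appeal), we obtain O(inform_appeal).
So O(inform_appeal) holds — inform_appeal is obligatory. None of the other listed options is made obligatory by any chain of premises.

inform_appeal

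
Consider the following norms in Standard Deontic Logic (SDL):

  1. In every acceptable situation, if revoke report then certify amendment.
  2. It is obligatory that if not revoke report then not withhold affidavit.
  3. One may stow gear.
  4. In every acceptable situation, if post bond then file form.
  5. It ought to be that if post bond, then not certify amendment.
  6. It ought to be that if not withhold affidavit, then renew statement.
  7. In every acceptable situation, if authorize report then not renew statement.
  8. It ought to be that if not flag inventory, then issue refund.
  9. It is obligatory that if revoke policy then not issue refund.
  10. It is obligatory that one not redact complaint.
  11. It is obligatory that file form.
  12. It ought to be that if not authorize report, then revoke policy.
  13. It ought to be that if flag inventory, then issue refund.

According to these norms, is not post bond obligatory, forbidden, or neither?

Obligatory

By case analysis on ¬flag_inventory: premise 8 gives O(¬flag_inventory → issue_refund) and premise 13 gives O(flag_inventory → issue_refund), so O(issue_refund) either way.
Premise 9, O(revoke_policy → ¬issue_refund), contraposes to O(issue_refund → ¬revoke_policy); with O(issue_refund) we get O(¬revoke_policy).
Premise 12 is O(¬authorize_report → revoke_policy); contrapositively O(¬revoke_policy → authorize_report). Since O(¬revoke_policy) holds, K gives O(authorize_report).
From O(authorize_report) and premise 7, O(authorize_report → ¬renew_statement), we obtain O(¬renew_statement).
The contrapositive of premise 6 (O(¬withhold_affidavit → renew_statement)) is O(¬renew_statement → withhold_affidavit), and O(¬renew_statement) is already established, so O(withhold_affidavit).
Premise 2 is O(¬revoke_report → ¬withhold_affidavit); contrapositively O(withhold_affidavit → revoke_report). Since O(withhold_affidavit) holds, K gives O(revoke_report).
Applying K to premise 1 (O(revoke_report → certify_amendment)) and O(revoke_report) yields O(certify_amendment).
The contrapositive of premise 5 (O(post_bond → ¬certify_amendment)) is O(certify_amendment → ¬post_bond), and O(certify_amendment) is already established, so O(¬post_bond).
Premises 3, 4, 10, 11 do not contribute to this derivation.
Hence ¬post_bond is obligatory.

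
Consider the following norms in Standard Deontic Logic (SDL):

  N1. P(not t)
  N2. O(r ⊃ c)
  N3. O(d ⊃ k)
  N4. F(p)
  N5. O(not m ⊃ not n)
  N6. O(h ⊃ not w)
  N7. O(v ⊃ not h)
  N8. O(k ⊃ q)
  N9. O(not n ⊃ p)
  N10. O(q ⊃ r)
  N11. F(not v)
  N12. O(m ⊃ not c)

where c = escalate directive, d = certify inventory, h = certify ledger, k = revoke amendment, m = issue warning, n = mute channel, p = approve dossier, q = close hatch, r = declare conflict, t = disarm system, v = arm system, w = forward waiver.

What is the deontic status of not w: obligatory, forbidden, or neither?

Neither

Premise 6 is O(h ⊃ not w), but O(h) is not derivable from the premises, so it does not yield O(not w).
No premise or chain of K-axiom applications forces O(not w), and none forces O(w). So not w is neither obligatory nor forbidden under these norms.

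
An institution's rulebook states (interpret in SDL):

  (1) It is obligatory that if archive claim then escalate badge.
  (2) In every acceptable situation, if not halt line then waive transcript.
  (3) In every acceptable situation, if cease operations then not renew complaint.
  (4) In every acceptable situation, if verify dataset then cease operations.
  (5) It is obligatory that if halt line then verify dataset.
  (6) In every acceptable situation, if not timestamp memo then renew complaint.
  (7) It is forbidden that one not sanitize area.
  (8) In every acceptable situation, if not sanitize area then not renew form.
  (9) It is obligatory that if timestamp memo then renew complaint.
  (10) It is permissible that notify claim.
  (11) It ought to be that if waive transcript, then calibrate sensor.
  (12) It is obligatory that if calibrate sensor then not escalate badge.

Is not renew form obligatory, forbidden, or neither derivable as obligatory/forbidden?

Premise 8 is O(¬sanitize_area → ¬renew_form), but O(¬sanitize_area) is not derivable from the premises, so it does not yield O(¬renew_form).
No premise or chain of K-axiom applications forces O(¬renew_form), and none forces O(renew_form). So ¬renew_form is neither obligatory nor forbidden under these norms.

Neither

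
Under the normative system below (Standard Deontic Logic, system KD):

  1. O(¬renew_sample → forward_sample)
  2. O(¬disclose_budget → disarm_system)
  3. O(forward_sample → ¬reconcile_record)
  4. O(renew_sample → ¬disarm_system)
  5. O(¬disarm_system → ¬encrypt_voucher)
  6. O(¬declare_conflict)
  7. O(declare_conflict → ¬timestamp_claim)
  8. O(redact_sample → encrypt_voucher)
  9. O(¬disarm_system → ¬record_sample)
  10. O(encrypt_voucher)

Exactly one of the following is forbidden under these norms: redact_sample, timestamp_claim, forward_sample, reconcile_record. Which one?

Premise 10 states O(encrypt_voucher) outright.
The contrapositive of premise 5 (O(¬disarm_system → ¬encrypt_voucher)) is O(encrypt_voucher → disarm_system), and O(encrypt_voucher) is already established, so O(disarm_system).
Premise 4, O(renew_sample → ¬disarm_system), contraposes to O(disarm_system → ¬renew_sample); with O(disarm_system) we get O(¬renew_sample).
With premise 1, O(¬renew_sample → forward_sample), the K-axiom yields O(forward_sample).
Premise 3 is O(forward_sample → ¬reconcile_record); since O(forward_sample), deontic closure gives O(¬reconcile_record).
So O(¬reconcile_record) holds, i.e. reconcile_record is forbidden. None of the other listed options is forbidden under the premises.

reconcile_record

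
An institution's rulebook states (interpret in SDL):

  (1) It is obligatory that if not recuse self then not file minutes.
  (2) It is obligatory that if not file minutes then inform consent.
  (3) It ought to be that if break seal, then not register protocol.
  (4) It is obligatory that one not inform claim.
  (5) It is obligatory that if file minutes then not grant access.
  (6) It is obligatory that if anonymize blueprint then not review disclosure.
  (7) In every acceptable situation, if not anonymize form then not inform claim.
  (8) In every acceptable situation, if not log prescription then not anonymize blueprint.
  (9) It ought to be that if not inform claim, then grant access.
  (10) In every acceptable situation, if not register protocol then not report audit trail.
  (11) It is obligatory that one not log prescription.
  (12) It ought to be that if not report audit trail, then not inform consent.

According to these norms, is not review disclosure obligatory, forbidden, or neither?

Premise 6 is O(anonymize_blueprint → ¬review_disclosure), but O(anonymize_blueprint) is not derivable from the premises, so it does not yield O(¬review_disclosure).
No premise or chain of K-axiom applications forces O(¬review_disclosure), and none forces O(review_disclosure). So ¬review_disclosure is neither obligatory nor forbidden under these norms.

Neither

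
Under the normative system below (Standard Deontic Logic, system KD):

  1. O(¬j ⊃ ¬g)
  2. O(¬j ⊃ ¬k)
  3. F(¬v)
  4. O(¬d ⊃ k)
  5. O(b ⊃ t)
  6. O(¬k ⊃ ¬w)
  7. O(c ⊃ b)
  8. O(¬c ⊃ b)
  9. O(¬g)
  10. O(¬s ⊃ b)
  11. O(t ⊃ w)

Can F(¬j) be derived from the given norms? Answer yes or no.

Yes

By case analysis on c: premise 7 gives O(c ⊃ b) and premise 8 gives O(¬c ⊃ b), so O(b) either way.
Premise 5 is O(b ⊃ t); since O(b), deontic closure gives O(t).
Applying K to premise 11 (O(t ⊃ w)) and O(t) yields O(w).
Premise 6 is O(¬k ⊃ ¬w); contrapositively O(w ⊃ k). Since O(w) holds, K gives O(k).
Premise 2, O(¬j ⊃ ¬k), contraposes to O(k ⊃ j); with O(k) we get O(j).
Premises 1, 3, 4, 9, 10 do not contribute to this derivation.
So O(j) holds, i.e. F(¬j). The claim follows.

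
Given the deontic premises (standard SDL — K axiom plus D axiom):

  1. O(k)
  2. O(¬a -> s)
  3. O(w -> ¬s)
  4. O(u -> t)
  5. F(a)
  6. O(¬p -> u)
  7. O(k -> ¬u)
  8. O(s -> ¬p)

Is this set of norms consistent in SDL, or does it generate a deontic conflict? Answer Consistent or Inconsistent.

Premise 1 states O(k) outright.
From O(k) and premise 7, O(k -> ¬u), we obtain O(¬u).
Premise 6 is O(¬p -> u); contrapositively O(¬u -> p). Since O(¬u) holds, K gives O(p).
Premise 8, O(s -> ¬p), contraposes to O(p -> ¬s); with O(p) we get O(¬s).
The contrapositive of premise 2 (O(¬a -> s)) is O(¬s -> a), and O(¬s) is already established, so O(a).
However, F(a) at premise 5 amounts to O(¬a).
We now have both O(a) and O(¬a) — a is simultaneously obligatory and forbidden, violating the D-axiom.

Inconsistent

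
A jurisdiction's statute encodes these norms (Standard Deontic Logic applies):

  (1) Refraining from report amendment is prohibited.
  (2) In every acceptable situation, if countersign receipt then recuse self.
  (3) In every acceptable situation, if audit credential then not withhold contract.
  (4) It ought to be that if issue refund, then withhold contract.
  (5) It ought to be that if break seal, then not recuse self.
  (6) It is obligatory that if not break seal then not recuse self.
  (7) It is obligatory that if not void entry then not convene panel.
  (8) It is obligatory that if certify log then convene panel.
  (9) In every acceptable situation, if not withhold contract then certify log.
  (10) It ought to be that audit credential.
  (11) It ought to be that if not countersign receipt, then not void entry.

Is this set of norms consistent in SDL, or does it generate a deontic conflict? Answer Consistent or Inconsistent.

Premises 6 and 5 are O(¬break_seal → ¬recuse_self) and O(break_seal → ¬recuse_self); every ideal world satisfies ¬break_seal or break_seal, so in either case ¬recuse_self holds — hence O(¬recuse_self).
The contrapositive of premise 2 (O(countersign_receipt → recuse_self)) is O(¬recuse_self → ¬countersign_receipt), and O(¬recuse_self) is already established, so O(¬countersign_receipt).
With premise 11, O(¬countersign_receipt → ¬void_entry), the K-axiom yields O(¬void_entry).
Applying K to premise 7 (O(¬void_entry → ¬convene_panel)) and O(¬void_entry) yields O(¬convene_panel).
Premise 8 is O(certify_log → convene_panel); contrapositively O(¬convene_panel → ¬certify_log). Since O(¬convene_panel) holds, K gives O(¬certify_log).
The contrapositive of premise 9 (O(¬withhold_contract → certify_log)) is O(¬certify_log → withhold_contract), and O(¬certify_log) is already established, so O(withhold_contract).
The contrapositive of premise 3 (O(audit_credential → ¬withhold_contract)) is O(withhold_contract → ¬audit_credential), and O(withhold_contract) is already established, so O(¬audit_credential).
However, premise 10 gives O(audit_credential).
We now have both O(¬audit_credential) and O(audit_credential) — audit_credential is simultaneously obligatory and forbidden, violating the D-axiom.

Inconsistent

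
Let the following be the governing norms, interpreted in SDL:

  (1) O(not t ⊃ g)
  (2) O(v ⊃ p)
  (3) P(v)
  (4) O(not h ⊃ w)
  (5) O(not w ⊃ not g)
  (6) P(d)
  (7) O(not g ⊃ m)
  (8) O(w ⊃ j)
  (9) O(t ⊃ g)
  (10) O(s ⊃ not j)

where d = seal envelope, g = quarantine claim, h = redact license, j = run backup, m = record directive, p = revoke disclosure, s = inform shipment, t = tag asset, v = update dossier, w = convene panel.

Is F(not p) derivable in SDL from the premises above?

Premise 2 is O(v ⊃ p), but O(v) is not derivable from the premises (the permission P(v) asserts only not O(not v), not O(v)), so it does not yield O(p).
No other premise forces O(p). An ideal world satisfying every premise can still have not p true, so F(not p) is not derivable.

No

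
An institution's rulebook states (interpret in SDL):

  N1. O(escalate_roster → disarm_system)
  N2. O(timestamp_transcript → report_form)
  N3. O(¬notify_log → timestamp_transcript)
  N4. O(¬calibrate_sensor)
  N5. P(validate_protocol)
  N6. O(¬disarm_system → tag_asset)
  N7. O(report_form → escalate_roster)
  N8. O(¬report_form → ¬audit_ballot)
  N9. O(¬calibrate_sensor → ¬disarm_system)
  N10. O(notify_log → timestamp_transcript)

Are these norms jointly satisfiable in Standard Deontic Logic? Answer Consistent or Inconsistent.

Premises 10 and 3 are O(notify_log → timestamp_transcript) and O(¬notify_log → timestamp_transcript); every ideal world satisfies notify_log or ¬notify_log, so in either case timestamp_transcript holds — hence O(timestamp_transcript).
With premise 2, O(timestamp_transcript → report_form), the K-axiom yields O(report_form).
With premise 7, O(report_form → escalate_roster), the K-axiom yields O(escalate_roster).
From O(escalate_roster) and premise 1, O(escalate_roster → disarm_system), we obtain O(disarm_system).
Premise 9, O(¬calibrate_sensor → ¬disarm_system), contraposes to O(disarm_system → calibrate_sensor); with O(disarm_system) we get O(calibrate_sensor).
However, premise 4 gives O(¬calibrate_sensor).
We now have both O(calibrate_sensor) and O(¬calibrate_sensor) — calibrate_sensor is simultaneously obligatory and forbidden, violating the D-axiom.

Inconsistent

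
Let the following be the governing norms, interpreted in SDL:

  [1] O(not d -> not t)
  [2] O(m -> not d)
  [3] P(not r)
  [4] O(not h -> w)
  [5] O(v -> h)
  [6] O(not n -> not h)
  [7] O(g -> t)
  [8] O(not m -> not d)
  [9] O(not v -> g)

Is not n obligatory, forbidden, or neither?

By case analysis on not m: premise 8 gives O(not m -> not d) and premise 2 gives O(m -> not d), so O(not d) either way.
Premise 1 is O(not d -> not t); since O(not d), deontic closure gives O(not t).
Premise 7 is O(g -> t); contrapositively O(not t -> not g). Since O(not t) holds, K gives O(not g).
The contrapositive of premise 9 (O(not v -> g)) is O(not g -> v), and O(not g) is already established, so O(v).
Applying K to premise 5 (O(v -> h)) and O(v) yields O(h).
The contrapositive of premise 6 (O(not n -> not h)) is O(h -> n), and O(h) is already established, so O(n).
Premises 3, 4 do not contribute to this derivation.
Thus O(n), which is F(not n): not n is forbidden.

Forbidden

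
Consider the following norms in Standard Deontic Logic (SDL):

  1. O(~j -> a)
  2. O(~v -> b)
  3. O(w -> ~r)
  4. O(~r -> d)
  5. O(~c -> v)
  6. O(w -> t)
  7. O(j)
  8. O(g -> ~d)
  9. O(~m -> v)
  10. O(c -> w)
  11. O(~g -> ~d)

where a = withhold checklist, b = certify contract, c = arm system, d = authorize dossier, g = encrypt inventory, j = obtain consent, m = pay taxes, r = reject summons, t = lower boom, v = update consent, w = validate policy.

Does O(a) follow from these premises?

Premise 1 is O(~j -> a), but O(~j) is not derivable from the premises, so it does not yield O(a).
No other premise forces O(a). An ideal world satisfying every premise can still have a false, so O(a) is not derivable.

No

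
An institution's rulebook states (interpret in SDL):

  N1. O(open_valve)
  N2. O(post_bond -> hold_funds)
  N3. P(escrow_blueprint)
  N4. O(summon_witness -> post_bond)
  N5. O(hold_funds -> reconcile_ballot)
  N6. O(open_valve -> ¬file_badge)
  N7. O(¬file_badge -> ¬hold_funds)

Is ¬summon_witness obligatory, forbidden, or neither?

Premise 1 gives O(open_valve).
Applying K to premise 6 (O(open_valve -> ¬file_badge)) and O(open_valve) yields O(¬file_badge).
From O(¬file_badge) and premise 7, O(¬file_badge -> ¬hold_funds), we obtain O(¬hold_funds).
Premise 2, O(post_bond -> hold_funds), contraposes to O(¬hold_funds -> ¬post_bond); with O(¬hold_funds) we get O(¬post_bond).
The contrapositive of premise 4 (O(summon_witness -> post_bond)) is O(¬post_bond -> ¬summon_witness), and O(¬post_bond) is already established, so O(¬summon_witness).
Premises 3, 5 do not contribute to this derivation.
Hence ¬summon_witness is obligatory.

Obligatory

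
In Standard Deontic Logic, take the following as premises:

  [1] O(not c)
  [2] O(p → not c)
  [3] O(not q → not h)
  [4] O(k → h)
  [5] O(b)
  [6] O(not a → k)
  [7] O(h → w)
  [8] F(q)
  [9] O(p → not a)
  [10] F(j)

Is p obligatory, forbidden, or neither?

Forbidden

Premise 8 is F(q), i.e. O(not q).
Applying K to premise 3 (O(not q → not h)) and O(not q) yields O(not h).
The contrapositive of premise 4 (O(k → h)) is O(not h → not k), and O(not h) is already established, so O(not k).
Premise 6 is O(not a → k); contrapositively O(not k → a). Since O(not k) holds, K gives O(a).
Premise 9 is O(p → not a); contrapositively O(a → not p). Since O(a) holds, K gives O(not p).
Premises 1, 2, 5, 7, 10 do not contribute to this derivation.
Thus O(not p), which is F(p): p is forbidden.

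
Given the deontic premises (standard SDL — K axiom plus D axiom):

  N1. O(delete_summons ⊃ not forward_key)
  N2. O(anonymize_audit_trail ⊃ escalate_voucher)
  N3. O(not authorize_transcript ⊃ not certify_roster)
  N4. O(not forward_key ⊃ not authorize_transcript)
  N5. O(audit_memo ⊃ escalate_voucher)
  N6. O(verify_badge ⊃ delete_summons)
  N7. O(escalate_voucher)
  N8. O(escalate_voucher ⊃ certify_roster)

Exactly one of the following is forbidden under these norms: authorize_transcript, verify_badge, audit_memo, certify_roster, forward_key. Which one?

Premise 7 states O(escalate_voucher) outright.
With premise 8, O(escalate_voucher ⊃ certify_roster), the K-axiom yields O(certify_roster).
The contrapositive of premise 3 (O(not authorize_transcript ⊃ not certify_roster)) is O(certify_roster ⊃ authorize_transcript), and O(certify_roster) is already established, so O(authorize_transcript).
Premise 4 is O(not forward_key ⊃ not authorize_transcript); contrapositively O(authorize_transcript ⊃ forward_key). Since O(authorize_transcript) holds, K gives O(forward_key).
Premise 1 is O(delete_summons ⊃ not forward_key); contrapositively O(forward_key ⊃ not delete_summons). Since O(forward_key) holds, K gives O(not delete_summons).
Premise 6 is O(verify_badge ⊃ delete_summons); contrapositively O(not delete_summons ⊃ not verify_badge). Since O(not delete_summons) holds, K gives O(not verify_badge).
So O(not verify_badge) holds, i.e. verify_badge is forbidden. None of the other listed options is forbidden under the premises.

verify_badge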